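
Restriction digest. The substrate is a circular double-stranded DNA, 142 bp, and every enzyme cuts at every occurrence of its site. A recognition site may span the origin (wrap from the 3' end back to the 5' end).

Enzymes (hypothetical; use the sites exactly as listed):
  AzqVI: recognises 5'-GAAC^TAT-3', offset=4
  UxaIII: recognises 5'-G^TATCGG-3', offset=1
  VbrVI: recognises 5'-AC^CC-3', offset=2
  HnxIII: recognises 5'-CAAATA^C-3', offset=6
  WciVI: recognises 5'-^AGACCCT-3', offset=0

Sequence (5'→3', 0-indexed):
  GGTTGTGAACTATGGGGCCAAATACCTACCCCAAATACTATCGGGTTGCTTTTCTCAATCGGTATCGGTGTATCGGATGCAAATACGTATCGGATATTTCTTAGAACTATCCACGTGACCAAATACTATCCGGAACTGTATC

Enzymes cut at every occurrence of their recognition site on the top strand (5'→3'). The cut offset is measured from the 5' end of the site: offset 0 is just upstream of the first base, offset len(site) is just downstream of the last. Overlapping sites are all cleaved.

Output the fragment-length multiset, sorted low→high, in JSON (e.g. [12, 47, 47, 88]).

Per-enzyme occurrences:
  AzqVI GAACTAT/4: at [6, 103] ⇒ [10, 107]
  UxaIII GTATCGG/1: at [61, 69, 86, 137] ⇒ [62, 70, 87, 138]
  VbrVI ACCC/2: at [27] ⇒ [29]
  HnxIII CAAATAC/6: at [18, 31, 79, 119] ⇒ [24, 37, 85, 125]
  WciVI (AGACCCT, off=0): no sites

Pooled cuts: [10, 24, 29, 37, 62, 70, 85, 87, 107, 125, 138]

Fragment lengths:
  10→24: 14 bp
  24→29: 5 bp
  29→37: 8 bp
  37→62: 25 bp
  62→70: 8 bp
  70→85: 15 bp
  85→87: 2 bp
  87→107: 20 bp
  107→125: 18 bp
  125→138: 13 bp
  138→10 (wrap): 142-138+10 = 14 bp

[2,5,8,8,13,14,14,15,18,20,25]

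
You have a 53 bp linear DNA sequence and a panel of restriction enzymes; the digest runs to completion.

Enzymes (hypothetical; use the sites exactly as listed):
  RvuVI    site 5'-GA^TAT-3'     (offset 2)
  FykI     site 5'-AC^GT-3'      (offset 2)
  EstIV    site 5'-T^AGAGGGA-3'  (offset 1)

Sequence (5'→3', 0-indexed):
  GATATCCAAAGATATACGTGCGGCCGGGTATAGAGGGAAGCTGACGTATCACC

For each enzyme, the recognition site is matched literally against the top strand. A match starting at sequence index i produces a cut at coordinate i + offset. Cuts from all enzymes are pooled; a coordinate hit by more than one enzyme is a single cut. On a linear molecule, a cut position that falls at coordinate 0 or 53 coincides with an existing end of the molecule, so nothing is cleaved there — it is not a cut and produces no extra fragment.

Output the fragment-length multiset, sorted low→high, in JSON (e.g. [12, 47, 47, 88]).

[2,5,8,10,14,14]

Site scan:
  RvuVI GATAT/2: at [0, 10] ⇒ [2, 12]
  FykI ACGT/2: at [15, 43] ⇒ [17, 45]
  EstIV TAGAGGGA/1: at [30] ⇒ [31]

Pooled cuts: [2, 12, 17, 31, 45]

Fragments:
  [0,2): 2 bp
  [2,12): 10 bp
  [12,17): 5 bp
  [17,31): 14 bp
  [31,45): 14 bp
  [45,53): 8 bp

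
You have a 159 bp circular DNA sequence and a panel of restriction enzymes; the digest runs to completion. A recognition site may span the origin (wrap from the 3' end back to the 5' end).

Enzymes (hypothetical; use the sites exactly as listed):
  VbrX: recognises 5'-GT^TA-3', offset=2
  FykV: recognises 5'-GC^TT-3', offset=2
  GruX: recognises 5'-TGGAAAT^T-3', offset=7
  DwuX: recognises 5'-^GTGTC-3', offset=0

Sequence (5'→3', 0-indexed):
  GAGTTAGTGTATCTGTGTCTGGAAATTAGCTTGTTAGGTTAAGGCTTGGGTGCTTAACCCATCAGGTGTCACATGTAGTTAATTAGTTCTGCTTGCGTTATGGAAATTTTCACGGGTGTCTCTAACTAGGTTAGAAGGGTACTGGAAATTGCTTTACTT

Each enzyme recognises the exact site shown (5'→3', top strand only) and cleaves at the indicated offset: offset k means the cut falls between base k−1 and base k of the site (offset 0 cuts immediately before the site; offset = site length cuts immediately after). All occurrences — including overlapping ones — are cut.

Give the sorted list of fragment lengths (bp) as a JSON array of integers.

[3,4,4,5,6,6,8,8,9,10,11,12,12,13,14,16,18]

Site scan:
  VbrX (GTTA, off=2): starts [2, 32, 37, 77, 96, 129] → cuts [4, 34, 39, 79, 98, 131]
  FykV (GCTT, off=2): starts [28, 43, 51, 90, 150] → cuts [30, 45, 53, 92, 152]
  GruX (TGGAAATT, off=7): starts [19, 100, 142] → cuts [26, 107, 149]
  DwuX (GTGTC, off=0): starts [14, 65, 115] → cuts [14, 65, 115]

Pooled cuts: [4, 14, 26, 30, 34, 39, 45, 53, 65, 79, 92, 98, 107, 115, 131, 149, 152]

Fragment lengths:
  4→14: 10 bp
  14→26: 12 bp
  26→30: 4 bp
  30→34: 4 bp
  34→39: 5 bp
  39→45: 6 bp
  45→53: 8 bp
  53→65: 12 bp
  65→79: 14 bp
  79→92: 13 bp
  92→98: 6 bp
  98→107: 9 bp
  107→115: 8 bp
  115→131: 16 bp
  131→149: 18 bp
  149→152: 3 bp
  152→4 (wrap): 159-152+4 = 11 bp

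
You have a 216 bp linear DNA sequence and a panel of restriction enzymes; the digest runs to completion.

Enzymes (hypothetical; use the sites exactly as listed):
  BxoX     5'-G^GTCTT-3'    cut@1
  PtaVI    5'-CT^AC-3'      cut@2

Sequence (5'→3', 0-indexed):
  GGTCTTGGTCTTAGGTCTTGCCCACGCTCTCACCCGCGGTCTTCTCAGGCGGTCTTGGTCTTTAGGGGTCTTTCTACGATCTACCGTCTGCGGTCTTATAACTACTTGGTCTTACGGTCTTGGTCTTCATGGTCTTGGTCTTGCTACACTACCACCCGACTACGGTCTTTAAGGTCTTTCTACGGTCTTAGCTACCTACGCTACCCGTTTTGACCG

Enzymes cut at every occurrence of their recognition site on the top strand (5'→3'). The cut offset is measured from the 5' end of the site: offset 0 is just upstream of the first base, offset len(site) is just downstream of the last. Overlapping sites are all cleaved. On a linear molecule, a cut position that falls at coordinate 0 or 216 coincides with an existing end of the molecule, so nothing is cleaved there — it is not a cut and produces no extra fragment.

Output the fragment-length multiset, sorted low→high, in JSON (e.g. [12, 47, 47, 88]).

[1,3,3,4,5,5,5,6,6,6,6,7,7,8,8,8,8,9,9,9,10,10,11,11,13,14,24]

Per-enzyme occurrences:
  BxoX GGTCTT/1: at [0, 6, 13, 37, 50, 56, 66, 91, 107, 115, 121, 130, 136, 163, 172, 183] ⇒ [1, 7, 14, 38, 51, 57, 67, 92, 108, 116, 122, 131, 137, 164, 173, 184]
  PtaVI CTAC/2: at [73, 80, 101, 143, 148, 159, 179, 191, 195, 200] ⇒ [75, 82, 103, 145, 150, 161, 181, 193, 197, 202]

Pooled cuts: [1, 7, 14, 38, 51, 57, 67, 75, 82, 92, 103, 108, 116, 122, 131, 137, 145, 150, 161, 164, 173, 181, 184, 193, 197, 202]

Fragment lengths:
  [0,1): 1 bp
  [1,7): 6 bp
  [7,14): 7 bp
  [14,38): 24 bp
  [38,51): 13 bp
  [51,57): 6 bp
  [57,67): 10 bp
  [67,75): 8 bp
  [75,82): 7 bp
  [82,92): 10 bp
  [92,103): 11 bp
  [103,108): 5 bp
  [108,116): 8 bp
  [116,122): 6 bp
  [122,131): 9 bp
  [131,137): 6 bp
  [137,145): 8 bp
  [145,150): 5 bp
  [150,161): 11 bp
  [161,164): 3 bp
  [164,173): 9 bp
  [173,181): 8 bp
  [181,184): 3 bp
  [184,193): 9 bp
  [193,197): 4 bp
  [197,202): 5 bp
  [202,216): 14 bp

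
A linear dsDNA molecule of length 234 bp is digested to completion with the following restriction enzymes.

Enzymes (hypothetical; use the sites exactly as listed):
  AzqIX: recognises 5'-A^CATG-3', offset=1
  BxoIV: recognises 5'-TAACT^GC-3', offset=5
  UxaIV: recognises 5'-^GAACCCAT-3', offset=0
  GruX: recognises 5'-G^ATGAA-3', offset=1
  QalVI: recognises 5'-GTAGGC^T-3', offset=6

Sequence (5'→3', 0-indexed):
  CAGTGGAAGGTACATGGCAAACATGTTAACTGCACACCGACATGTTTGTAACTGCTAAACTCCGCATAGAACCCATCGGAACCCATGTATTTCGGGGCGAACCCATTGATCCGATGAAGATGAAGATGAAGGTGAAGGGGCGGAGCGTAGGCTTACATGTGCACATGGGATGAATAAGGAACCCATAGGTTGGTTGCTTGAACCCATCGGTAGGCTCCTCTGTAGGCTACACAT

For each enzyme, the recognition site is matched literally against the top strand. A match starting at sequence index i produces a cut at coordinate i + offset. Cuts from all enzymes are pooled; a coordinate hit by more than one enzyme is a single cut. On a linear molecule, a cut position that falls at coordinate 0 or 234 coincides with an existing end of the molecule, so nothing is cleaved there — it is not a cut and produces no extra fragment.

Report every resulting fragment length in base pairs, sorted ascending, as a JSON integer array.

Scan for sites:
  AzqIX ACATG/1: at [11, 20, 39, 154, 162] ⇒ [12, 21, 40, 155, 163]
  BxoIV TAACTGC/5: at [26, 48] ⇒ [31, 53]
  UxaIV GAACCCAT/0: at [68, 78, 98, 178, 199] ⇒ [68, 78, 98, 178, 199]
  GruX GATGAA/1: at [112, 118, 124, 168] ⇒ [113, 119, 125, 169]
  QalVI GTAGGCT/6: at [146, 209, 221] ⇒ [152, 215, 227]

All cut coordinates (distinct, sorted): [12, 21, 31, 40, 53, 68, 78, 98, 113, 119, 125, 152, 155, 163, 169, 178, 199, 215, 227]

Fragment lengths:
  [0,12): 12 bp
  [12,21): 9 bp
  [21,31): 10 bp
  [31,40): 9 bp
  [40,53): 13 bp
  [53,68): 15 bp
  [68,78): 10 bp
  [78,98): 20 bp
  [98,113): 15 bp
  [113,119): 6 bp
  [119,125): 6 bp
  [125,152): 27 bp
  [152,155): 3 bp
  [155,163): 8 bp
  [163,169): 6 bp
  [169,178): 9 bp
  [178,199): 21 bp
  [199,215): 16 bp
  [215,227): 12 bp
  [227,234): 7 bp

[3,6,6,6,7,8,9,9,9,10,10,12,12,13,15,15,16,20,21,27]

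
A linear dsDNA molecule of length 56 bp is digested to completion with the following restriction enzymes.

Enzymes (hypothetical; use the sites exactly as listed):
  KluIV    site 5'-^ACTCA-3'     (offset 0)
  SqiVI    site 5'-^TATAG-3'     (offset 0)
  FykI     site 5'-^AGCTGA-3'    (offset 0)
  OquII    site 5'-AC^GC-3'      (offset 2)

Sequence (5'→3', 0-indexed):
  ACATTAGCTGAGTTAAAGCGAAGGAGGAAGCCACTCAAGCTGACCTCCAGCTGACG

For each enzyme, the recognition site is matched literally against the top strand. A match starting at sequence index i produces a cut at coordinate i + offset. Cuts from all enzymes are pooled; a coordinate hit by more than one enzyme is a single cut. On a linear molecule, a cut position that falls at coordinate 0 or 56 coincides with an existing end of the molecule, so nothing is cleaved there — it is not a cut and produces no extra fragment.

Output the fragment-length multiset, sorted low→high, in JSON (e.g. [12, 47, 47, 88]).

Scan for sites:
  KluIV ACTCA/0: at [32] ⇒ [32]
  SqiVI (TATAG, off=0): no sites
  FykI AGCTGA/0: at [5, 37, 48] ⇒ [5, 37, 48]
  OquII (ACGC, off=2): no sites

All cut coordinates (distinct, sorted): [5, 32, 37, 48]

Fragments:
  [0,5): 5 bp
  [5,32): 27 bp
  [32,37): 5 bp
  [37,48): 11 bp
  [48,56): 8 bp

[5,5,8,11,27]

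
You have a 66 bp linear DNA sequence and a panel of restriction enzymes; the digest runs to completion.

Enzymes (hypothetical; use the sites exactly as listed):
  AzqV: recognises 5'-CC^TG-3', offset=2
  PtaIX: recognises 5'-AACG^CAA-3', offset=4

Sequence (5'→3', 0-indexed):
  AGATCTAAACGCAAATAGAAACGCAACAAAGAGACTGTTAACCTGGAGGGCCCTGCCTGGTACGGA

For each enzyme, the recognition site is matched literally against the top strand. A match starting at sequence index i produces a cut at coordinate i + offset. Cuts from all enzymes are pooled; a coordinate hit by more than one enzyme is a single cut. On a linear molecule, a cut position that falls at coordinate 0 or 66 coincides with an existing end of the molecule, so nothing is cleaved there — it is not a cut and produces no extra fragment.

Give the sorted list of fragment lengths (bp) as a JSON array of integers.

Per-enzyme occurrences:
  AzqV (CCTG, off=2): starts [41, 51, 55] → cuts [43, 53, 57]
  PtaIX (AACGCAA, off=4): starts [7, 19] → cuts [11, 23]

All cut coordinates (distinct, sorted): [11, 23, 43, 53, 57]

Fragment lengths:
  [0,11): 11 bp
  [11,23): 12 bp
  [23,43): 20 bp
  [43,53): 10 bp
  [53,57): 4 bp
  [57,66): 9 bp

[4,9,10,11,12,20]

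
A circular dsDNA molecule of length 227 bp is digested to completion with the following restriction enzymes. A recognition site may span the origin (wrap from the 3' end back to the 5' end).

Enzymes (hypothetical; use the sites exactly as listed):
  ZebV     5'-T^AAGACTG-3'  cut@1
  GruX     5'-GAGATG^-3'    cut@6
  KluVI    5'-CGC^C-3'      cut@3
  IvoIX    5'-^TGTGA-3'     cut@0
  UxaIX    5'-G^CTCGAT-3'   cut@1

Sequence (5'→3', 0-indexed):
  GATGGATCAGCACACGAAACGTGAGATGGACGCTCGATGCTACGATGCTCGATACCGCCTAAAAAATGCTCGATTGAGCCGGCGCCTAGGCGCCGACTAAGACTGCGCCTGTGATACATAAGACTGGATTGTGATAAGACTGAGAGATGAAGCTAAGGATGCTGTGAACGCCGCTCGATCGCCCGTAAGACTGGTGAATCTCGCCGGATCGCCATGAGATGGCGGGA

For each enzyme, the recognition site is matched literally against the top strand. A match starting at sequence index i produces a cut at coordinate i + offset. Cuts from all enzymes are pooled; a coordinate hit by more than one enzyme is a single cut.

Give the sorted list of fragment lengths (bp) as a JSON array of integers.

[1,2,4,4,5,6,8,8,9,9,9,10,10,10,10,10,11,13,14,15,17,18,24]

Site scan:
  ZebV TAAGACTG/1: at [97, 118, 134, 185] ⇒ [98, 119, 135, 186]
  GruX GAGATG/6: at [22, 143, 215, 225] ⇒ [4, 28, 149, 221]
  KluVI CGCC/3: at [55, 82, 90, 105, 168, 179, 201, 209] ⇒ [58, 85, 93, 108, 171, 182, 204, 212]
  IvoIX TGTGA/0: at [109, 129, 162] ⇒ [109, 129, 162]
  UxaIX GCTCGAT/1: at [31, 46, 67, 172] ⇒ [32, 47, 68, 173]

All cut coordinates (distinct, sorted): [4, 28, 32, 47, 58, 68, 85, 93, 98, 108, 109, 119, 129, 135, 149, 162, 171, 173, 182, 186, 204, 212, 221]

Fragment lengths:
  4→28: 24 bp
  28→32: 4 bp
  32→47: 15 bp
  47→58: 11 bp
  58→68: 10 bp
  68→85: 17 bp
  85→93: 8 bp
  93→98: 5 bp
  98→108: 10 bp
  108→109: 1 bp
  109→119: 10 bp
  119→129: 10 bp
  129→135: 6 bp
  135→149: 14 bp
  149→162: 13 bp
  162→171: 9 bp
  171→173: 2 bp
  173→182: 9 bp
  182→186: 4 bp
  186→204: 18 bp
  204→212: 8 bp
  212→221: 9 bp
  221→4 (wrap): 227-221+4 = 10 bp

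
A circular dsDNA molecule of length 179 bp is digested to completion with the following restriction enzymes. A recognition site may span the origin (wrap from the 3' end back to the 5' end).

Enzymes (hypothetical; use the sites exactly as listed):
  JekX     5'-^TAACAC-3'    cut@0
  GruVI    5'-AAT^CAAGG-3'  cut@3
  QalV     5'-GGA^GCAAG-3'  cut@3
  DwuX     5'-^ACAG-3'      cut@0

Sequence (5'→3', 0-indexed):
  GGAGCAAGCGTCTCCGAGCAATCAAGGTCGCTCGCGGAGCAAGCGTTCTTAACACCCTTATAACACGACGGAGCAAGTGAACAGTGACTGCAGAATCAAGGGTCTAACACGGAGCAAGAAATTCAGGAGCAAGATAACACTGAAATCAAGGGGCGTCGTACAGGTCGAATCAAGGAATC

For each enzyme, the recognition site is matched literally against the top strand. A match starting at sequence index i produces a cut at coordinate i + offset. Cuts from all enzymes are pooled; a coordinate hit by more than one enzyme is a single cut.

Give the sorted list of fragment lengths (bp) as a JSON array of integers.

Per-enzyme occurrences:
  JekX TAACAC/0: at [49, 60, 104, 134] ⇒ [49, 60, 104, 134]
  GruVI AATCAAGG/3: at [19, 93, 143, 167] ⇒ [22, 96, 146, 170]
  QalV GGAGCAAG/3: at [0, 35, 69, 110, 125] ⇒ [3, 38, 72, 113, 128]
  DwuX ACAG/0: at [80, 159] ⇒ [80, 159]

All cut coordinates (distinct, sorted): [3, 22, 38, 49, 60, 72, 80, 96, 104, 113, 128, 134, 146, 159, 170]

Fragment lengths:
  3→22: 19 bp
  22→38: 16 bp
  38→49: 11 bp
  49→60: 11 bp
  60→72: 12 bp
  72→80: 8 bp
  80→96: 16 bp
  96→104: 8 bp
  104→113: 9 bp
  113→128: 15 bp
  128→134: 6 bp
  134→146: 12 bp
  146→159: 13 bp
  159→170: 11 bp
  170→3 (wrap): 179-170+3 = 12 bp

[6,8,8,9,11,11,11,12,12,12,13,15,16,16,19]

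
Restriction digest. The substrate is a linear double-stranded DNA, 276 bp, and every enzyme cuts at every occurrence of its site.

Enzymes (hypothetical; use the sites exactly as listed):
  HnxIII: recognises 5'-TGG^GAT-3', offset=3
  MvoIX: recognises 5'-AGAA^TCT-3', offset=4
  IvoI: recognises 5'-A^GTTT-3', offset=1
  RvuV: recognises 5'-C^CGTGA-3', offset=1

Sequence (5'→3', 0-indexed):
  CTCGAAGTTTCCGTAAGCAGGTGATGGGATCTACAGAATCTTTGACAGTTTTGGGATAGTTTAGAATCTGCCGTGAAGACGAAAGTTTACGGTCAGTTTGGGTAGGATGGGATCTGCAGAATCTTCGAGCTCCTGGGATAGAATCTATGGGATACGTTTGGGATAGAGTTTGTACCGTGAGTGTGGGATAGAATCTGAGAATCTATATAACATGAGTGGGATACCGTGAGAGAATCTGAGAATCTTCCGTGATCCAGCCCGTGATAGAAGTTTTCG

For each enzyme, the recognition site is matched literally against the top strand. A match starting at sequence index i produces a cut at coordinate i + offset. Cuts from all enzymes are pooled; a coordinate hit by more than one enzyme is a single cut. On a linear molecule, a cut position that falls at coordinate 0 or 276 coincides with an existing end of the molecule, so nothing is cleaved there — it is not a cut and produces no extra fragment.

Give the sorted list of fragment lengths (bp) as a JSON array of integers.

[4,5,5,5,6,6,7,7,7,7,7,8,8,8,8,9,10,10,11,11,11,11,11,12,13,15,15,18,21]

Scan for sites:
  HnxIII TGGGAT/3: at [24, 51, 107, 133, 147, 158, 183, 216] ⇒ [27, 54, 110, 136, 150, 161, 186, 219]
  MvoIX AGAATCT/4: at [34, 62, 117, 139, 189, 197, 230, 238] ⇒ [38, 66, 121, 143, 193, 201, 234, 242]
  IvoI AGTTT/1: at [5, 46, 57, 83, 94, 166, 268] ⇒ [6, 47, 58, 84, 95, 167, 269]
  RvuV CCGTGA/1: at [70, 174, 223, 246, 258] ⇒ [71, 175, 224, 247, 259]

Pooled cuts: [6, 27, 38, 47, 54, 58, 66, 71, 84, 95, 110, 121, 136, 143, 150, 161, 167, 175, 186, 193, 201, 219, 224, 234, 242, 247, 259, 269]

Fragments:
  [0,6): 6 bp
  [6,27): 21 bp
  [27,38): 11 bp
  [38,47): 9 bp
  [47,54): 7 bp
  [54,58): 4 bp
  [58,66): 8 bp
  [66,71): 5 bp
  [71,84): 13 bp
  [84,95): 11 bp
  [95,110): 15 bp
  [110,121): 11 bp
  [121,136): 15 bp
  [136,143): 7 bp
  [143,150): 7 bp
  [150,161): 11 bp
  [161,167): 6 bp
  [167,175): 8 bp
  [175,186): 11 bp
  [186,193): 7 bp
  [193,201): 8 bp
  [201,219): 18 bp
  [219,224): 5 bp
  [224,234): 10 bp
  [234,242): 8 bp
  [242,247): 5 bp
  [247,259): 12 bp
  [259,269): 10 bp
  [269,276): 7 bp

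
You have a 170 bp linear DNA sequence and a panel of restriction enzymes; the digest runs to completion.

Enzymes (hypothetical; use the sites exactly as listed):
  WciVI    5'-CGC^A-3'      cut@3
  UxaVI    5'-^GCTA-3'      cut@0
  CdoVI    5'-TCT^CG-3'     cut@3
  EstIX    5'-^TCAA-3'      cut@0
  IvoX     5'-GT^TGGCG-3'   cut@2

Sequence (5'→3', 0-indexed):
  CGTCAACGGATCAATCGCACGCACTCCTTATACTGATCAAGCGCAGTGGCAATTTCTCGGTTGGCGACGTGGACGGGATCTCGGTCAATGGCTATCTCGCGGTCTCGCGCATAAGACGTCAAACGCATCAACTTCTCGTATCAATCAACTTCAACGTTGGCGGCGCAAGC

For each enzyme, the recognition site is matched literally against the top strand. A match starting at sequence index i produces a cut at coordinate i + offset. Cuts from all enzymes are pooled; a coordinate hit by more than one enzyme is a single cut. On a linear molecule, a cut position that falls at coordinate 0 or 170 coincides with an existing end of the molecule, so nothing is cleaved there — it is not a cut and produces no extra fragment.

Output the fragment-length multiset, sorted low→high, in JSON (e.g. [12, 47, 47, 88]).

[1,2,3,4,4,4,4,4,5,6,6,7,7,8,8,8,8,8,8,9,9,13,14,20]

Site scan:
  WciVI (CGCA, off=3): starts [15, 19, 41, 107, 123, 163] → cuts [18, 22, 44, 110, 126, 166]
  UxaVI (GCTA, off=0): starts [90] → cuts [90]
  CdoVI (TCTCG, off=3): starts [54, 78, 94, 102, 133] → cuts [57, 81, 97, 105, 136]
  EstIX (TCAA, off=0): starts [2, 10, 36, 84, 118, 127, 140, 144, 150] → cuts [2, 10, 36, 84, 118, 127, 140, 144, 150]
  IvoX (GTTGGCG, off=2): starts [59, 155] → cuts [61, 157]

Pooled cuts: [2, 10, 18, 22, 36, 44, 57, 61, 81, 84, 90, 97, 105, 110, 118, 126, 127, 136, 140, 144, 150, 157, 166]

Fragments:
  [0,2): 2 bp
  [2,10): 8 bp
  [10,18): 8 bp
  [18,22): 4 bp
  [22,36): 14 bp
  [36,44): 8 bp
  [44,57): 13 bp
  [57,61): 4 bp
  [61,81): 20 bp
  [81,84): 3 bp
  [84,90): 6 bp
  [90,97): 7 bp
  [97,105): 8 bp
  [105,110): 5 bp
  [110,118): 8 bp
  [118,126): 8 bp
  [126,127): 1 bp
  [127,136): 9 bp
  [136,140): 4 bp
  [140,144): 4 bp
  [144,150): 6 bp
  [150,157): 7 bp
  [157,166): 9 bp
  [166,170): 4 bp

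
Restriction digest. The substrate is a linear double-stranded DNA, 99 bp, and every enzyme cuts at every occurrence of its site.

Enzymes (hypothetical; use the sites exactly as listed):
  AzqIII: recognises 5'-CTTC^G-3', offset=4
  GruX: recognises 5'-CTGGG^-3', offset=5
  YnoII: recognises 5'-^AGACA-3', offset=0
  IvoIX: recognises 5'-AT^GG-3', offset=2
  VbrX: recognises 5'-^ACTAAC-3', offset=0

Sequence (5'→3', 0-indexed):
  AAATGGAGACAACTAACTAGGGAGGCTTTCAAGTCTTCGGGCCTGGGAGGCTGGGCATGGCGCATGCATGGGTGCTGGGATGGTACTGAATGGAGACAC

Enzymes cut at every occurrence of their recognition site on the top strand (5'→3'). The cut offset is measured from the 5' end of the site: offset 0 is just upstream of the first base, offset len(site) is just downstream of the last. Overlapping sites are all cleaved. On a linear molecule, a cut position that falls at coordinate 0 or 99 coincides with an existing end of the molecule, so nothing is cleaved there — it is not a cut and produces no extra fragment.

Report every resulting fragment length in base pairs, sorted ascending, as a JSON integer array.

[2,2,2,3,4,5,6,8,9,10,10,11,27]

Site scan:
  AzqIII (CTTCG, off=4): starts [34] → cuts [38]
  GruX (CTGGG, off=5): starts [42, 50, 74] → cuts [47, 55, 79]
  YnoII (AGACA, off=0): starts [6, 93] → cuts [6, 93]
  IvoIX (ATGG, off=2): starts [2, 56, 67, 79, 89] → cuts [4, 58, 69, 81, 91]
  VbrX (ACTAAC, off=0): starts [11] → cuts [11]

All cut coordinates (distinct, sorted): [4, 6, 11, 38, 47, 55, 58, 69, 79, 81, 91, 93]

Fragment lengths:
  [0,4): 4 bp
  [4,6): 2 bp
  [6,11): 5 bp
  [11,38): 27 bp
  [38,47): 9 bp
  [47,55): 8 bp
  [55,58): 3 bp
  [58,69): 11 bp
  [69,79): 10 bp
  [79,81): 2 bp
  [81,91): 10 bp
  [91,93): 2 bp
  [93,99): 6 bp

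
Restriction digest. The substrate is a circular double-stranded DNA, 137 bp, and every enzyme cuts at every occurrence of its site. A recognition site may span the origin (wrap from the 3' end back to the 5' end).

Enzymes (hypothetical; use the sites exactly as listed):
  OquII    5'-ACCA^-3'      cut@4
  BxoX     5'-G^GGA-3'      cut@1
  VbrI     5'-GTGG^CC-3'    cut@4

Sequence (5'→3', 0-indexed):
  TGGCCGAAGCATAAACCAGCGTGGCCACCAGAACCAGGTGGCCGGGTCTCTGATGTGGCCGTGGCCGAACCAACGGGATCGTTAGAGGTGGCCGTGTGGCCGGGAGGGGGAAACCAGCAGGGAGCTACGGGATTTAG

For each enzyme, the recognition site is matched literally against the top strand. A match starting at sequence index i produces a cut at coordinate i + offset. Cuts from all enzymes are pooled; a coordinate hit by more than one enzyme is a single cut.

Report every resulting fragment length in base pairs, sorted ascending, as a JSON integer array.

[3,3,4,5,6,6,6,6,6,8,8,8,9,11,15,16,17]

Site scan:
  OquII ACCA/4: at [14, 26, 32, 68, 112] ⇒ [18, 30, 36, 72, 116]
  BxoX GGGA/1: at [74, 101, 107, 119, 128] ⇒ [75, 102, 108, 120, 129]
  VbrI GTGGCC/4: at [20, 37, 54, 60, 87, 95, 136] ⇒ [3, 24, 41, 58, 64, 91, 99]

All cut coordinates (distinct, sorted): [3, 18, 24, 30, 36, 41, 58, 64, 72, 75, 91, 99, 102, 108, 116, 120, 129]

Fragments:
  3→18: 15 bp
  18→24: 6 bp
  24→30: 6 bp
  30→36: 6 bp
  36→41: 5 bp
  41→58: 17 bp
  58→64: 6 bp
  64→72: 8 bp
  72→75: 3 bp
  75→91: 16 bp
  91→99: 8 bp
  99→102: 3 bp
  102→108: 6 bp
  108→116: 8 bp
  116→120: 4 bp
  120→129: 9 bp
  129→3 (wrap): 137-129+3 = 11 bp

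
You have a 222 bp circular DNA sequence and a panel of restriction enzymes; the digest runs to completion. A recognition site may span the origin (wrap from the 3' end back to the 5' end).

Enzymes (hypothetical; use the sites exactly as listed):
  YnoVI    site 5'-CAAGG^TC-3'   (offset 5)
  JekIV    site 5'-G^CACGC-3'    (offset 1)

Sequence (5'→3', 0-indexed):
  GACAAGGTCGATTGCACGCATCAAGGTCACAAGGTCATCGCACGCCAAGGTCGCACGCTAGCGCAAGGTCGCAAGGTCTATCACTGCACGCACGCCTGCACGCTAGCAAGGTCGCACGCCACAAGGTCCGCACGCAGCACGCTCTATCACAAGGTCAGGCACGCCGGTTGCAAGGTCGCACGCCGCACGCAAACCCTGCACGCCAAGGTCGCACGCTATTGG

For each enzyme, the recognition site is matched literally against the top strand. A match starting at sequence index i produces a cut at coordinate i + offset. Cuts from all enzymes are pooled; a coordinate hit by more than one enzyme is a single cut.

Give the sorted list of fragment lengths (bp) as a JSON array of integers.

Per-enzyme occurrences:
  YnoVI (CAAGGTC, off=5): starts [2, 21, 29, 45, 63, 71, 106, 121, 149, 170, 203] → cuts [7, 26, 34, 50, 68, 76, 111, 126, 154, 175, 208]
  JekIV (GCACGC, off=1): starts [13, 39, 52, 85, 89, 97, 113, 129, 136, 158, 177, 184, 197, 210] → cuts [14, 40, 53, 86, 90, 98, 114, 130, 137, 159, 178, 185, 198, 211]

All cut coordinates (distinct, sorted): [7, 14, 26, 34, 40, 50, 53, 68, 76, 86, 90, 98, 111, 114, 126, 130, 137, 154, 159, 175, 178, 185, 198, 208, 211]

Fragment lengths:
  7→14: 7 bp
  14→26: 12 bp
  26→34: 8 bp
  34→40: 6 bp
  40→50: 10 bp
  50→53: 3 bp
  53→68: 15 bp
  68→76: 8 bp
  76→86: 10 bp
  86→90: 4 bp
  90→98: 8 bp
  98→111: 13 bp
  111→114: 3 bp
  114→126: 12 bp
  126→130: 4 bp
  130→137: 7 bp
  137→154: 17 bp
  154→159: 5 bp
  159→175: 16 bp
  175→178: 3 bp
  178→185: 7 bp
  185→198: 13 bp
  198→208: 10 bp
  208→211: 3 bp
  211→7 (wrap): 222-211+7 = 18 bp

[3,3,3,3,4,4,5,6,7,7,7,8,8,8,10,10,10,12,12,13,13,15,16,17,18]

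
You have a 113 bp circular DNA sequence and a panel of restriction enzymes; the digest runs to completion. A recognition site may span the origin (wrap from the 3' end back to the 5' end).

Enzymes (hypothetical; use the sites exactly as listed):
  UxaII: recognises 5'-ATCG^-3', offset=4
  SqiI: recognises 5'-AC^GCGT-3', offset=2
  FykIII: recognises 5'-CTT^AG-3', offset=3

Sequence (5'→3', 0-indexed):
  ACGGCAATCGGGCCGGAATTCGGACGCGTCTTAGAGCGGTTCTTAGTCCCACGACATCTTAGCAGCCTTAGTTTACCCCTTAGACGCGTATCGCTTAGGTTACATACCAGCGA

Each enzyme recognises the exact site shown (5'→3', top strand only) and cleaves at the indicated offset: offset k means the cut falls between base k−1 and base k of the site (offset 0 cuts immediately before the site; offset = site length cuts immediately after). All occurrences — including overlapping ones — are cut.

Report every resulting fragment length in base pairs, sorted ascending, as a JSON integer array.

Scan for sites:
  UxaII (ATCG, off=4): starts [6, 89] → cuts [10, 93]
  SqiI (ACGCGT, off=2): starts [23, 83] → cuts [25, 85]
  FykIII (CTTAG, off=3): starts [29, 41, 57, 66, 78, 93] → cuts [32, 44, 60, 69, 81, 96]

All cut coordinates (distinct, sorted): [10, 25, 32, 44, 60, 69, 81, 85, 93, 96]

Fragment lengths:
  10→25: 15 bp
  25→32: 7 bp
  32→44: 12 bp
  44→60: 16 bp
  60→69: 9 bp
  69→81: 12 bp
  81→85: 4 bp
  85→93: 8 bp
  93→96: 3 bp
  96→10 (wrap): 113-96+10 = 27 bp

[3,4,7,8,9,12,12,15,16,27]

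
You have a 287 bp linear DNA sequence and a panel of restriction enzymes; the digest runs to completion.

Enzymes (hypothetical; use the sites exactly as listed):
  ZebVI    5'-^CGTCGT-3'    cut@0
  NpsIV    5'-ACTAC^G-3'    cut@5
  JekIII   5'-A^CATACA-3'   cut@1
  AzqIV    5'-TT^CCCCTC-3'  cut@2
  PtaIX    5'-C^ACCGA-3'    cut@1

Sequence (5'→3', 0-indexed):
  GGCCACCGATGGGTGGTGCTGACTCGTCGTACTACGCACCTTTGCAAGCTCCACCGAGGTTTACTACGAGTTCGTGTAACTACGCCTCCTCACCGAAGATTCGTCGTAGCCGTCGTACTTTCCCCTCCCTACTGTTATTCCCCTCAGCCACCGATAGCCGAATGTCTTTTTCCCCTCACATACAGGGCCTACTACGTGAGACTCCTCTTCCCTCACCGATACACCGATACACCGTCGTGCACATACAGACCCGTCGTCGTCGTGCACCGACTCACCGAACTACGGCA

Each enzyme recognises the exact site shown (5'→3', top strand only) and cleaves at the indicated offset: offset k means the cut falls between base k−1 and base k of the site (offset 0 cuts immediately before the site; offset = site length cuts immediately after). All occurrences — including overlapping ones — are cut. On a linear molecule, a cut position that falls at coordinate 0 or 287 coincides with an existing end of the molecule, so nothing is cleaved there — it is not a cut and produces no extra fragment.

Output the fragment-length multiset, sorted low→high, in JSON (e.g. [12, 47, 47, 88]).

Per-enzyme occurrences:
  ZebVI (CGTCGT, off=0): starts [24, 101, 110, 232, 251, 254, 257] → cuts [24, 101, 110, 232, 251, 254, 257]
  NpsIV (ACTACG, off=5): starts [30, 62, 78, 190, 278] → cuts [35, 67, 83, 195, 283]
  JekIII (ACATACA, off=1): starts [177, 240] → cuts [178, 241]
  AzqIV (TTCCCCTC, off=2): starts [119, 137, 169] → cuts [121, 139, 171]
  PtaIX (CACCGA, off=1): starts [3, 51, 90, 148, 213, 221, 264, 272] → cuts [4, 52, 91, 149, 214, 222, 265, 273]

All cut coordinates (distinct, sorted): [4, 24, 35, 52, 67, 83, 91, 101, 110, 121, 139, 149, 171, 178, 195, 214, 222, 232, 241, 251, 254, 257, 265, 273, 283]

Fragment lengths:
  [0,4): 4 bp
  [4,24): 20 bp
  [24,35): 11 bp
  [35,52): 17 bp
  [52,67): 15 bp
  [67,83): 16 bp
  [83,91): 8 bp
  [91,101): 10 bp
  [101,110): 9 bp
  [110,121): 11 bp
  [121,139): 18 bp
  [139,149): 10 bp
  [149,171): 22 bp
  [171,178): 7 bp
  [178,195): 17 bp
  [195,214): 19 bp
  [214,222): 8 bp
  [222,232): 10 bp
  [232,241): 9 bp
  [241,251): 10 bp
  [251,254): 3 bp
  [254,257): 3 bp
  [257,265): 8 bp
  [265,273): 8 bp
  [273,283): 10 bp
  [283,287): 4 bp

[3,3,4,4,7,8,8,8,8,9,9,10,10,10,10,10,11,11,15,16,17,17,18,19,20,22]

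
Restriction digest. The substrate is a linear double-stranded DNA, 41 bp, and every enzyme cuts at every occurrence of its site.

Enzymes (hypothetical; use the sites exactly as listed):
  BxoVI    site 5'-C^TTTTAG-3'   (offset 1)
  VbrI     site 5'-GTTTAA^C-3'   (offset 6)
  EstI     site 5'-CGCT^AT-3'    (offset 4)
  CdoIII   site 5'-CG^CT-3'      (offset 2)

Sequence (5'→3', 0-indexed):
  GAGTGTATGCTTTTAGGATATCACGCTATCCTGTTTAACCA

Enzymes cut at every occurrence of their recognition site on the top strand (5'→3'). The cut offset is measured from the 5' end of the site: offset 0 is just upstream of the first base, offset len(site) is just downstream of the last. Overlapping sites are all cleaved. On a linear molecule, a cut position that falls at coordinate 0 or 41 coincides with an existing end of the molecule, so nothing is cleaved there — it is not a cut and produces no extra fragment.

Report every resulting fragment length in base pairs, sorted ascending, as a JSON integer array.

[2,3,10,11,15]

Scan for sites:
  BxoVI (CTTTTAG, off=1): starts [9] → cuts [10]
  VbrI (GTTTAAC, off=6): starts [32] → cuts [38]
  EstI (CGCTAT, off=4): starts [23] → cuts [27]
  CdoIII (CGCT, off=2): starts [23] → cuts [25]

All cut coordinates (distinct, sorted): [10, 25, 27, 38]

Fragment lengths:
  [0,10): 10 bp
  [10,25): 15 bp
  [25,27): 2 bp
  [27,38): 11 bp
  [38,41): 3 bp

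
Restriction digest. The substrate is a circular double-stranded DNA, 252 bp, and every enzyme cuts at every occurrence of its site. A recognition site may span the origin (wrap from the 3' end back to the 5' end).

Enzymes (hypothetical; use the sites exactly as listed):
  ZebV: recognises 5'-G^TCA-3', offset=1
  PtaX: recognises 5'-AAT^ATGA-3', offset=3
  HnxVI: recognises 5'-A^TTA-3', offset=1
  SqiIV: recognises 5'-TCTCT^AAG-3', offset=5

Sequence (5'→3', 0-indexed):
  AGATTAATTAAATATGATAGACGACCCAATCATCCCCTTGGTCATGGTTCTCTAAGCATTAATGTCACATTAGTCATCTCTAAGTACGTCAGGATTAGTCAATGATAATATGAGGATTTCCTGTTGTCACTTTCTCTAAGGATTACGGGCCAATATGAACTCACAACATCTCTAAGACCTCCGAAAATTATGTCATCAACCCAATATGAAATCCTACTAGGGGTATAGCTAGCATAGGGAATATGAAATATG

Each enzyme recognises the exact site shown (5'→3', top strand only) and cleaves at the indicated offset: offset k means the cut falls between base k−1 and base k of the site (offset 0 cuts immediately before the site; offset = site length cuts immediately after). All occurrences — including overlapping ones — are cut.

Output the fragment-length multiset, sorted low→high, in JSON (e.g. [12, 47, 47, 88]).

[4,4,4,5,5,5,5,6,6,6,6,7,7,8,11,11,12,12,13,14,17,19,28,37]

Per-enzyme occurrences:
  ZebV (GTCA, off=1): starts [40, 63, 72, 87, 97, 125, 191] → cuts [41, 64, 73, 88, 98, 126, 192]
  PtaX (AATATGA, off=3): starts [10, 106, 151, 202, 239, 246] → cuts [13, 109, 154, 205, 242, 249]
  HnxVI (ATTA, off=1): starts [2, 6, 57, 68, 93, 141, 186] → cuts [3, 7, 58, 69, 94, 142, 187]
  SqiIV (TCTCTAAG, off=5): starts [48, 76, 132, 168] → cuts [53, 81, 137, 173]

Pooled cuts: [3, 7, 13, 41, 53, 58, 64, 69, 73, 81, 88, 94, 98, 109, 126, 137, 142, 154, 173, 187, 192, 205, 242, 249]

Fragments:
  3→7: 4 bp
  7→13: 6 bp
  13→41: 28 bp
  41→53: 12 bp
  53→58: 5 bp
  58→64: 6 bp
  64→69: 5 bp
  69→73: 4 bp
  73→81: 8 bp
  81→88: 7 bp
  88→94: 6 bp
  94→98: 4 bp
  98→109: 11 bp
  109→126: 17 bp
  126→137: 11 bp
  137→142: 5 bp
  142→154: 12 bp
  154→173: 19 bp
  173→187: 14 bp
  187→192: 5 bp
  192→205: 13 bp
  205→242: 37 bp
  242→249: 7 bp
  249→3 (wrap): 252-249+3 = 6 bp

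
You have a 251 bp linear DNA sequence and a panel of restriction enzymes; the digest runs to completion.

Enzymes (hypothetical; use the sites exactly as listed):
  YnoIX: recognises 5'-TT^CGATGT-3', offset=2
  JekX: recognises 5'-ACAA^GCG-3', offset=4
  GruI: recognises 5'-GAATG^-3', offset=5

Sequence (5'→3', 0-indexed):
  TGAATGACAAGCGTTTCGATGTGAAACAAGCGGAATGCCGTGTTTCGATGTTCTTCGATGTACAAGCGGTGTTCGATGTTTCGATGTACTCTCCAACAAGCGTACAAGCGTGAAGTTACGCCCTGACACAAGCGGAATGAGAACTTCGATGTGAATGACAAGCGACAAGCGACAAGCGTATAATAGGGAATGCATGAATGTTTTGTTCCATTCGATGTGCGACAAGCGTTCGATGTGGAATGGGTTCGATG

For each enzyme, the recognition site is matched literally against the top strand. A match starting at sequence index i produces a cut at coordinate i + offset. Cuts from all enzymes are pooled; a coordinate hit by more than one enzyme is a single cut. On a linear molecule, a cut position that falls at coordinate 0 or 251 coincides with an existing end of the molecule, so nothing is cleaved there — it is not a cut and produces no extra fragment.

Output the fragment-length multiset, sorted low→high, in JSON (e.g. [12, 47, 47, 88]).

Site scan:
  YnoIX TTCGATGT/2: at [14, 43, 53, 71, 79, 144, 210, 228] ⇒ [16, 45, 55, 73, 81, 146, 212, 230]
  JekX ACAAGCG/4: at [6, 25, 61, 95, 103, 127, 157, 164, 171, 221] ⇒ [10, 29, 65, 99, 107, 131, 161, 168, 175, 225]
  GruI GAATG/5: at [1, 32, 134, 152, 187, 195, 237] ⇒ [6, 37, 139, 157, 192, 200, 242]

All cut coordinates (distinct, sorted): [6, 10, 16, 29, 37, 45, 55, 65, 73, 81, 99, 107, 131, 139, 146, 157, 161, 168, 175, 192, 200, 212, 225, 230, 242]

Fragment lengths:
  [0,6): 6 bp
  [6,10): 4 bp
  [10,16): 6 bp
  [16,29): 13 bp
  [29,37): 8 bp
  [37,45): 8 bp
  [45,55): 10 bp
  [55,65): 10 bp
  [65,73): 8 bp
  [73,81): 8 bp
  [81,99): 18 bp
  [99,107): 8 bp
  [107,131): 24 bp
  [131,139): 8 bp
  [139,146): 7 bp
  [146,157): 11 bp
  [157,161): 4 bp
  [161,168): 7 bp
  [168,175): 7 bp
  [175,192): 17 bp
  [192,200): 8 bp
  [200,212): 12 bp
  [212,225): 13 bp
  [225,230): 5 bp
  [230,242): 12 bp
  [242,251): 9 bp

[4,4,5,6,6,7,7,7,8,8,8,8,8,8,8,9,10,10,11,12,12,13,13,17,18,24]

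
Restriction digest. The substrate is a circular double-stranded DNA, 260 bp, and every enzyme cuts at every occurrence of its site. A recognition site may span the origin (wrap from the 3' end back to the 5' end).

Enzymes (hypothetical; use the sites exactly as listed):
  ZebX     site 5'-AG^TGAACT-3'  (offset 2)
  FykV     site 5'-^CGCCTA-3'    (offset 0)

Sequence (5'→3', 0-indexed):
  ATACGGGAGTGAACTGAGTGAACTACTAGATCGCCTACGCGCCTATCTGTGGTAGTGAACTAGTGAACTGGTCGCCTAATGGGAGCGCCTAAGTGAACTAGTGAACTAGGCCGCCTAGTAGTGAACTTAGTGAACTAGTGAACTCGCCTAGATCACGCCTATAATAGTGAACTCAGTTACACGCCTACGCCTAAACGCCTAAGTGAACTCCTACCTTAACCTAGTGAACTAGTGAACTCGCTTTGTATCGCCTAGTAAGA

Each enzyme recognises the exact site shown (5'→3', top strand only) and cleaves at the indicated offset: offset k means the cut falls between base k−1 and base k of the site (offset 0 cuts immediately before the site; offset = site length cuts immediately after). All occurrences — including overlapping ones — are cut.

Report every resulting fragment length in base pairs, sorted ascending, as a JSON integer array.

[6,6,8,8,8,8,8,8,8,8,9,9,9,10,10,11,12,13,13,14,16,16,21,21]

Site scan:
  ZebX (AGTGAACT, off=2): starts [7, 16, 53, 61, 91, 99, 119, 128, 136, 165, 201, 222, 230] → cuts [9, 18, 55, 63, 93, 101, 121, 130, 138, 167, 203, 224, 232]
  FykV (CGCCTA, off=0): starts [31, 39, 72, 85, 111, 144, 155, 181, 187, 195, 248] → cuts [31, 39, 72, 85, 111, 144, 155, 181, 187, 195, 248]

All cut coordinates (distinct, sorted): [9, 18, 31, 39, 55, 63, 72, 85, 93, 101, 111, 121, 130, 138, 144, 155, 167, 181, 187, 195, 203, 224, 232, 248]

Fragments:
  9→18: 9 bp
  18→31: 13 bp
  31→39: 8 bp
  39→55: 16 bp
  55→63: 8 bp
  63→72: 9 bp
  72→85: 13 bp
  85→93: 8 bp
  93→101: 8 bp
  101→111: 10 bp
  111→121: 10 bp
  121→130: 9 bp
  130→138: 8 bp
  138→144: 6 bp
  144→155: 11 bp
  155→167: 12 bp
  167→181: 14 bp
  181→187: 6 bp
  187→195: 8 bp
  195→203: 8 bp
  203→224: 21 bp
  224→232: 8 bp
  232→248: 16 bp
  248→9 (wrap): 260-248+9 = 21 bp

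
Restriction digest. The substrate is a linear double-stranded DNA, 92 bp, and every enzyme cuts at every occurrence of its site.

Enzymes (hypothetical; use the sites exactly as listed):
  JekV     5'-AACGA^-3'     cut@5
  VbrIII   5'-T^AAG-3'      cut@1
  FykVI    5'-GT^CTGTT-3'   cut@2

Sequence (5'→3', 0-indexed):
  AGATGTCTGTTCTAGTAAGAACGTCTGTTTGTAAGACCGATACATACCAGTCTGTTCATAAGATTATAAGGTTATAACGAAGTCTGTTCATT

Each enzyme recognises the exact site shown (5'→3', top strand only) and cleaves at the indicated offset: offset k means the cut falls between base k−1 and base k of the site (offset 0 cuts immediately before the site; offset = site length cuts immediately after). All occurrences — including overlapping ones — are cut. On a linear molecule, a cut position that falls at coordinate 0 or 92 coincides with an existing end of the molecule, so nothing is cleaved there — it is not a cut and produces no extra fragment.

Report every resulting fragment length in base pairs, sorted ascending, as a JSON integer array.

Site scan:
  JekV AACGA/5: at [75] ⇒ [80]
  VbrIII TAAG/1: at [15, 31, 58, 66] ⇒ [16, 32, 59, 67]
  FykVI GTCTGTT/2: at [4, 22, 49, 81] ⇒ [6, 24, 51, 83]

All cut coordinates (distinct, sorted): [6, 16, 24, 32, 51, 59, 67, 80, 83]

Fragment lengths:
  [0,6): 6 bp
  [6,16): 10 bp
  [16,24): 8 bp
  [24,32): 8 bp
  [32,51): 19 bp
  [51,59): 8 bp
  [59,67): 8 bp
  [67,80): 13 bp
  [80,83): 3 bp
  [83,92): 9 bp

[3,6,8,8,8,8,9,10,13,19]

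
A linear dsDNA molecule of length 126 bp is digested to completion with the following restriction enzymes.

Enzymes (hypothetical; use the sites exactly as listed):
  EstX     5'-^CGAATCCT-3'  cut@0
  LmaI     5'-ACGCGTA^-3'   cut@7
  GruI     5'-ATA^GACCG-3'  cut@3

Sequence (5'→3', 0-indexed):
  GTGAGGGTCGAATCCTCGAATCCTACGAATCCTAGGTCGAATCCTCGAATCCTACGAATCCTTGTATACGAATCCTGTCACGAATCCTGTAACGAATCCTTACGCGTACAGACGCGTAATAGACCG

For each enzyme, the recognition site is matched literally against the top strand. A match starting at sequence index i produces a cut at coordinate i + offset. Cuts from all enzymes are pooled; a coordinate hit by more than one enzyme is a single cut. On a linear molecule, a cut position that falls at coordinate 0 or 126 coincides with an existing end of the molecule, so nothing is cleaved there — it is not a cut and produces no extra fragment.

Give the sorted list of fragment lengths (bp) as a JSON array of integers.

Scan for sites:
  EstX CGAATCCT/0: at [8, 16, 25, 37, 45, 54, 68, 80, 92] ⇒ [8, 16, 25, 37, 45, 54, 68, 80, 92]
  LmaI ACGCGTA/7: at [101, 111] ⇒ [108, 118]
  GruI ATAGACCG/3: at [118] ⇒ [121]

Pooled cuts: [8, 16, 25, 37, 45, 54, 68, 80, 92, 108, 118, 121]

Fragments:
  [0,8): 8 bp
  [8,16): 8 bp
  [16,25): 9 bp
  [25,37): 12 bp
  [37,45): 8 bp
  [45,54): 9 bp
  [54,68): 14 bp
  [68,80): 12 bp
  [80,92): 12 bp
  [92,108): 16 bp
  [108,118): 10 bp
  [118,121): 3 bp
  [121,126): 5 bp

[3,5,8,8,8,9,9,10,12,12,12,14,16]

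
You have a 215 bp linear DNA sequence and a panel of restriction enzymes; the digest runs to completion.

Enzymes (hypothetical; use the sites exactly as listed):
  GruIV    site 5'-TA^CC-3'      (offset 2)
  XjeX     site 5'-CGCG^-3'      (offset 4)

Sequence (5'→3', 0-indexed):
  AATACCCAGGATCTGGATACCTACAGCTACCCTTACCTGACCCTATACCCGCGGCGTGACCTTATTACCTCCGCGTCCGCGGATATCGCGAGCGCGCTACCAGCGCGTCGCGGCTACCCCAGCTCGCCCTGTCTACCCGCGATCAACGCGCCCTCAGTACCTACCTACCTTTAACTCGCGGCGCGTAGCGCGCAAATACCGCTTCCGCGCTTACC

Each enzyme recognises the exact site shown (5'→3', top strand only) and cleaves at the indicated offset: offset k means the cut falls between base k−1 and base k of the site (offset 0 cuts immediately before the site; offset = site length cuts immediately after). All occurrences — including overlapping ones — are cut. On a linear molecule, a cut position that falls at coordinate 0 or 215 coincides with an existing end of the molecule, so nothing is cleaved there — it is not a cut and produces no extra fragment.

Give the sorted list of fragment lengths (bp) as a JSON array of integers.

[2,3,4,4,4,4,4,5,5,6,6,6,6,6,6,7,8,8,9,9,9,10,11,12,13,14,15,19]

Per-enzyme occurrences:
  GruIV TACC/2: at [2, 17, 27, 33, 45, 65, 97, 114, 133, 157, 161, 165, 196, 211] ⇒ [4, 19, 29, 35, 47, 67, 99, 116, 135, 159, 163, 167, 198, 213]
  XjeX CGCG/4: at [49, 71, 77, 86, 92, 103, 108, 137, 146, 176, 181, 188, 205] ⇒ [53, 75, 81, 90, 96, 107, 112, 141, 150, 180, 185, 192, 209]

Pooled cuts: [4, 19, 29, 35, 47, 53, 67, 75, 81, 90, 96, 99, 107, 112, 116, 135, 141, 150, 159, 163, 167, 180, 185, 192, 198, 209, 213]

Fragment lengths:
  [0,4): 4 bp
  [4,19): 15 bp
  [19,29): 10 bp
  [29,35): 6 bp
  [35,47): 12 bp
  [47,53): 6 bp
  [53,67): 14 bp
  [67,75): 8 bp
  [75,81): 6 bp
  [81,90): 9 bp
  [90,96): 6 bp
  [96,99): 3 bp
  [99,107): 8 bp
  [107,112): 5 bp
  [112,116): 4 bp
  [116,135): 19 bp
  [135,141): 6 bp
  [141,150): 9 bp
  [150,159): 9 bp
  [159,163): 4 bp
  [163,167): 4 bp
  [167,180): 13 bp
  [180,185): 5 bp
  [185,192): 7 bp
  [192,198): 6 bp
  [198,209): 11 bp
  [209,213): 4 bp
  [213,215): 2 bp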